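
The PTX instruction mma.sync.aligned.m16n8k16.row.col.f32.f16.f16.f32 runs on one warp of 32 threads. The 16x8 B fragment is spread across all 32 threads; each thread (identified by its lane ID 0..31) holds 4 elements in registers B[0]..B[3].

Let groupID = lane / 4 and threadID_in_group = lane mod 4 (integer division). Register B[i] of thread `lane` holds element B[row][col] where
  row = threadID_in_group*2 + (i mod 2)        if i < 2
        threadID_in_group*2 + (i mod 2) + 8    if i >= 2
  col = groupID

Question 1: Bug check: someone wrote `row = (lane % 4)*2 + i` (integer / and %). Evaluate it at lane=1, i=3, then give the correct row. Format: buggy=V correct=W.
`(lane % 4)*2 + i`[1,3]⇒5
lane 1: gr=0 (1/4), th=1 (1%4)
i=3: r=1*2+1+8=11, c=gr=0
row: 5 vs 11

buggy=5 correct=11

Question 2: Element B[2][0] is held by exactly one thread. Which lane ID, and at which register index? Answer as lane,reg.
c:0=>grp=0  r:2=>rB=0,tig=1,lo=0
L=0*4+1=1  i=0*2+0=0

1,0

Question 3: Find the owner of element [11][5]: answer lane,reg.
c:5=>grp=5  r:11=>rB=1,tig=1,lo=1
L=5*4+1=21  i=1*2+1=3

21,3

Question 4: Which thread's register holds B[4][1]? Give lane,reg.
6,0

c:1=>grp=1  r:4=>rB=0,tig=2,lo=0
L=1*4+2=6  i=0*2+0=0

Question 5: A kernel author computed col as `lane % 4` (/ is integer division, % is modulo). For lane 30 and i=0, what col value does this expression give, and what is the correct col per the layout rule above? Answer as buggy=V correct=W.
buggy=2 correct=7

`lane % 4`[30,0]=>2
30: grp=7,tig=2
[0] (2*2+0+0,7) = (4,7)
col: 2 vs 7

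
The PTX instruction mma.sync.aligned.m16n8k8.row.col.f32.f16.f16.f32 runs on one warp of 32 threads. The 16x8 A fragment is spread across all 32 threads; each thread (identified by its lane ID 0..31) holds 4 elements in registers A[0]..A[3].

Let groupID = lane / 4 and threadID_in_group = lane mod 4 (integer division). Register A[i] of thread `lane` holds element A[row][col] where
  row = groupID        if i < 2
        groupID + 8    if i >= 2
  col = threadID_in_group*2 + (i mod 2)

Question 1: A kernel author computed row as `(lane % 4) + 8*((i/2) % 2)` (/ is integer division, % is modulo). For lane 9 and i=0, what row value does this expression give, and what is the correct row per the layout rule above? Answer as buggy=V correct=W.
`(lane % 4) + 8*((i/2) % 2)`[9,0]→1
L=9→G=9>>2=2, T=9&3=1
[0]→row 2+0=2  col 1·2+0=2
row: 1 vs 2

buggy=1 correct=2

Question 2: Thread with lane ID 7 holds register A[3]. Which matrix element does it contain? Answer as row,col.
7: g=1,t=3
[3] (1+8,3*2+1) = (9,7)

9,7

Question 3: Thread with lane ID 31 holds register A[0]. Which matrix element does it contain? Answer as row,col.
7,6

lane 31->31/4=7, 31 mod 4=3
i=0  r:7+0->7  c:2·3+0->6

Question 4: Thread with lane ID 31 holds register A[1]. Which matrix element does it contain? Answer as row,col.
7,7

L=31→G=31>>2=7, T=31&3=3
[1]→row 7+0=7  col 3·2+1=7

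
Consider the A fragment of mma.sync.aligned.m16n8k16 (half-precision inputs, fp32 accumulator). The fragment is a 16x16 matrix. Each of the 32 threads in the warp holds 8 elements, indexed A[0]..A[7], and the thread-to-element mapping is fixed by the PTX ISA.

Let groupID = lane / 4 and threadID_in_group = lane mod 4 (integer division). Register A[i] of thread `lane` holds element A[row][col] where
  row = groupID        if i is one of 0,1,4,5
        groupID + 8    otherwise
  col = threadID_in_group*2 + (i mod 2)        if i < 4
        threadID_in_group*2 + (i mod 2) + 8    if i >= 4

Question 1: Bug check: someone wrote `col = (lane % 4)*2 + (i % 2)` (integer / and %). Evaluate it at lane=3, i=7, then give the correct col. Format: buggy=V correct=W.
`(lane % 4)*2 + (i % 2)`[3,7]=>7
lane 3: grp=0 (3/4), tig=3 (3%4)
i=7: r=0+8=8, c=3*2+1+8=15
col: 7 vs 15

buggy=7 correct=15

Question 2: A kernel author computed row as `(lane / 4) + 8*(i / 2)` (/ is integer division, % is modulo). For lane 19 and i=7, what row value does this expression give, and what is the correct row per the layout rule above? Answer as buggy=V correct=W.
`(lane / 4) + 8*(i / 2)`[19,7]->28
lane 19: g=4 (19/4), t=3 (19%4)
i=7: r=4+8=12, c=3*2+1+8=15
row: 28 vs 12

buggy=28 correct=12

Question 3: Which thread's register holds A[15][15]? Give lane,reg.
r=15→G=7,rhi=1  c=15→chi=1,T=3,p=1
L=7*4+3=31  i=1*4+1*2+1=7

31,7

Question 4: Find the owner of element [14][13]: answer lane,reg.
26,7

r=14->g=6,rb=1  c=13->cb=1,t=2,b0=1
L=6*4+2=26  i=1*4+1*2+1=7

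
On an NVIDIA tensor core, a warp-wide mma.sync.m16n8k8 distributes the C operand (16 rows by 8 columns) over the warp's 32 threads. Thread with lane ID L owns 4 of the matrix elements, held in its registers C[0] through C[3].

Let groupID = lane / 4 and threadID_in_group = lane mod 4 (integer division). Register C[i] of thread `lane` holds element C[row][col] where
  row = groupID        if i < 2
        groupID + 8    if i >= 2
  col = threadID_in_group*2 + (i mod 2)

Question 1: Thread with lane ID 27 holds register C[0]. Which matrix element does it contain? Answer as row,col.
6,6

lane 27=>27/4=6, 27 mod 4=3
i=0  r:6+0=>6  c:2·3+0=>6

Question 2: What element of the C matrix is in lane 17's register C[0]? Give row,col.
lane 17: gr=4 (17/4), th=1 (17%4)
i=0: r=4+0=4, c=1*2+0=2

4,2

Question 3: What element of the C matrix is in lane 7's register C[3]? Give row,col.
9,7

L=7⇒gr=7>>2=1, th=7&3=3
[3]⇒row 1+8=9  col 3·2+1=7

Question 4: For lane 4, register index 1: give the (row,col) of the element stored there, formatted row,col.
1,1

lane 4->4/4=1, 4 mod 4=0
i=1  r:1+0->1  c:2·0+1->1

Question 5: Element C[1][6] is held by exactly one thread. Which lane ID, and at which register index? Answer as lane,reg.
7,0

r: 1->gid=1,r8=0  c: 6->tid=3,i&1=0
L=1*4+3=7  i=0*2+0=0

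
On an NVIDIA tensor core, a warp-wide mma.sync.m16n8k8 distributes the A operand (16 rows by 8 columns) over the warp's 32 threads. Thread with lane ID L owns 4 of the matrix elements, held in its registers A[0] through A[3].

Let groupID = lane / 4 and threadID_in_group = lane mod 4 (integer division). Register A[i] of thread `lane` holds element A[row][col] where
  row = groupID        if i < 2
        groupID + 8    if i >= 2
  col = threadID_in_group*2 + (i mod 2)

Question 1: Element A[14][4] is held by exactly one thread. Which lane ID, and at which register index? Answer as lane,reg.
26,2

r: 14->gid=6,r8=1  c: 4->tid=2,i&1=0
L=6*4+2=26  i=1*2+0=2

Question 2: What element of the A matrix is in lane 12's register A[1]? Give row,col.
L=12⇒gr=12>>2=3, th=12&3=0
[1]⇒row 3+0=3  col 0·2+1=1

3,1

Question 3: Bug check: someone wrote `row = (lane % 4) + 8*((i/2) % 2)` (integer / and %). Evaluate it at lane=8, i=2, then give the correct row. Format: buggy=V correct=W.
`(lane % 4) + 8*((i/2) % 2)`[8,2]⇒8
lane 8⇒8/4=2, 8 mod 4=0
i=2  r:2+8⇒10  c:2·0+0⇒0
row: 8 vs 10

buggy=8 correct=10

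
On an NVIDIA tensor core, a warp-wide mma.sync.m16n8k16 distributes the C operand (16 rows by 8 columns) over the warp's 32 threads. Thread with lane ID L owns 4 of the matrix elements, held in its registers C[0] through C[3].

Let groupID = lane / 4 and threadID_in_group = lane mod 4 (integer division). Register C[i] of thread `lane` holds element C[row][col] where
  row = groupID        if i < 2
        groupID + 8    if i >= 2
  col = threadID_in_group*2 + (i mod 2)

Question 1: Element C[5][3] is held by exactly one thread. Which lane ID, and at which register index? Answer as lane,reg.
r=5→G=5,rhi=0  c=3→T=1,p=1
L=5*4+1=21  i=0*2+1=1

21,1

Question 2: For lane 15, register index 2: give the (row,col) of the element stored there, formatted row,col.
lane 15=>15/4=3, 15 mod 4=3
i=2  r:3+8=>11  c:2·3+0=>6

11,6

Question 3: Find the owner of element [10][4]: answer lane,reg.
r=10⇒gr=2,Rb=1  c=4⇒th=2,odd=0
L=2*4+2=10  i=1*2+0=2

10,2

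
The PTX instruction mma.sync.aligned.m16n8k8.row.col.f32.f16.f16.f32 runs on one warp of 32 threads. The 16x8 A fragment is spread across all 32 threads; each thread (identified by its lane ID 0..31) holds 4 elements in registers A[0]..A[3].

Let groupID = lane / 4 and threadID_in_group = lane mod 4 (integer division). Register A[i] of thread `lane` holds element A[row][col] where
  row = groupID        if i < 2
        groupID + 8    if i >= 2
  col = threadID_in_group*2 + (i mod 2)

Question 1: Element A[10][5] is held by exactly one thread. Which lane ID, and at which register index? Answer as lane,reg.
r=10⇒gr=2,Rb=1  c=5⇒th=2,odd=1
L=2*4+2=10  i=1*2+1=3

10,3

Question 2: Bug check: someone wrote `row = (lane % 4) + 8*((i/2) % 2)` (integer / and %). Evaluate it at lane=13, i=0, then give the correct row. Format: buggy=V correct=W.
`(lane % 4) + 8*((i/2) % 2)`[13,0]=>1
13: grp=3,tig=1
[0] (3+0,1*2+0) = (3,2)
row: 1 vs 3

buggy=1 correct=3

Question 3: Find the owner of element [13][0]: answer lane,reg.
r=13⇒gr=5,Rb=1  c=0⇒th=0,odd=0
L=5*4+0=20  i=1*2+0=2

20,2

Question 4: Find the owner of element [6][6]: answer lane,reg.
27,0

r:6=>grp=6,rB=0  c:6=>tig=3,lo=0
L=6*4+3=27  i=0*2+0=0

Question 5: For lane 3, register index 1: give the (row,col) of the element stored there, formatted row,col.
0,7

3: gid=0,tid=3
[1] (0+0,3*2+1) = (0,7)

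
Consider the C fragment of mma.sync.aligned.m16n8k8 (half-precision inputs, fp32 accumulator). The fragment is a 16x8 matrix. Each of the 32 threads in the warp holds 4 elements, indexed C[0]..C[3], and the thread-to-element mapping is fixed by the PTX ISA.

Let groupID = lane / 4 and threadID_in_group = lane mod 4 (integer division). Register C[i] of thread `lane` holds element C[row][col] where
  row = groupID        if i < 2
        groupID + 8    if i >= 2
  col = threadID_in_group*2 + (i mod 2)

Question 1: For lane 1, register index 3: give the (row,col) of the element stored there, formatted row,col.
8,3

lane 1→1/4=0, 1 mod 4=1
i=3  r:0+8→8  c:2·1+1→3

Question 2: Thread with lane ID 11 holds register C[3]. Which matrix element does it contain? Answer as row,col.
L=11->gid=11>>2=2, tid=11&3=3
[3]->row 2+8=10  col 3·2+1=7

10,7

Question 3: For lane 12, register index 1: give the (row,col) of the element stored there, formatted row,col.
L=12=>grp=12>>2=3, tig=12&3=0
[1]=>row 3+0=3  col 0·2+1=1

3,1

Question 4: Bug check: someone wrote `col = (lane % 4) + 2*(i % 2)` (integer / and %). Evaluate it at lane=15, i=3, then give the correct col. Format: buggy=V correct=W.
buggy=5 correct=7

`(lane % 4) + 2*(i % 2)`[15,3]→5
lane 15: G=3 (15/4), T=3 (15%4)
i=3: r=3+8=11, c=3*2+1=7
col: 5 vs 7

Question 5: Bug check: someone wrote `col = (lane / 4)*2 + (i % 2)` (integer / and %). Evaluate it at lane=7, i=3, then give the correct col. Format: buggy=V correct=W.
buggy=3 correct=7

`(lane / 4)*2 + (i % 2)`[7,3]⇒3
L=7⇒gr=7>>2=1, th=7&3=3
[3]⇒row 1+8=9  col 3·2+1=7
col: 3 vs 7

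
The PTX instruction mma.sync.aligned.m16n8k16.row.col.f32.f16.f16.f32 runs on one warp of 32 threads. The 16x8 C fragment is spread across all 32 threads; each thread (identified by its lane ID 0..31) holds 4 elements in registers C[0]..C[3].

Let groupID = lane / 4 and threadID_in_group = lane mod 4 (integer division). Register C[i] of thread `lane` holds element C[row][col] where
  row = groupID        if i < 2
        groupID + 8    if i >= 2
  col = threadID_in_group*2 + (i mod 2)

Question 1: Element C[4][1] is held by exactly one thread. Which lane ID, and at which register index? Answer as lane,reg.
16,1

r=4⇒gr=4,Rb=0  c=1⇒th=0,odd=1
L=4*4+0=16  i=0*2+1=1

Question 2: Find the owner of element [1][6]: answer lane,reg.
r=1⇒gr=1,Rb=0  c=6⇒th=3,odd=0
L=1*4+3=7  i=0*2+0=0

7,0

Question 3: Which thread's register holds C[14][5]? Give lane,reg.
26,3

r=14→G=6,rhi=1  c=5→T=2,p=1
L=6*4+2=26  i=1*2+1=3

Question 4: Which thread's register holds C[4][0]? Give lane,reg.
16,0

r=4→G=4,rhi=0  c=0→T=0,p=0
L=4*4+0=16  i=0*2+0=0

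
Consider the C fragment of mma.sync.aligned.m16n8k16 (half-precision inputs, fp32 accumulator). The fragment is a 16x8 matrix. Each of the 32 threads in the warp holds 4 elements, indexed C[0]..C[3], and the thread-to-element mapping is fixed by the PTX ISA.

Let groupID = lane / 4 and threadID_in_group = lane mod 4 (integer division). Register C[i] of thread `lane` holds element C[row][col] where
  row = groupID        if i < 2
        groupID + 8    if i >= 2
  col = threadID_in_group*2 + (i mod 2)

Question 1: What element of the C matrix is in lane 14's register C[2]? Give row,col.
lane 14: G=3 (14/4), T=2 (14%4)
i=2: r=3+8=11, c=2*2+0=4

11,4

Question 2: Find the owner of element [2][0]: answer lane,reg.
r=2⇒gr=2,Rb=0  c=0⇒th=0,odd=0
L=2*4+0=8  i=0*2+0=0

8,0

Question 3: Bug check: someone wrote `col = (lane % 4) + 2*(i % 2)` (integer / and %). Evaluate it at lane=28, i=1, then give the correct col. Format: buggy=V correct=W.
`(lane % 4) + 2*(i % 2)`[28,1]⇒2
28: gr=7,th=0
[1] (7+0,0*2+1) = (7,1)
col: 2 vs 1

buggy=2 correct=1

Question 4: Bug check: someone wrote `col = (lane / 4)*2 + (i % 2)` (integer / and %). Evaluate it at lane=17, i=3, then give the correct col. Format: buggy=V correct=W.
`(lane / 4)*2 + (i % 2)`[17,3]⇒9
L=17⇒gr=17>>2=4, th=17&3=1
[3]⇒row 4+8=12  col 1·2+1=3
col: 9 vs 3

buggy=9 correct=3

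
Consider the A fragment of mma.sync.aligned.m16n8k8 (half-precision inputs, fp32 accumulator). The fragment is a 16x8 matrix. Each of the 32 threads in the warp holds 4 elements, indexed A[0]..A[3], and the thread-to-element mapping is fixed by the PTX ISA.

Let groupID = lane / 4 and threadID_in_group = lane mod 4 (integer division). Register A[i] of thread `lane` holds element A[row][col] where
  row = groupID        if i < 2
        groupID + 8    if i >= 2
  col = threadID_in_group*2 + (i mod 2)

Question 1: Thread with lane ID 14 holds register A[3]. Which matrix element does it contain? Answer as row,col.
lane 14→14/4=3, 14 mod 4=2
i=3  r:3+8→11  c:2·2+1→5

11,5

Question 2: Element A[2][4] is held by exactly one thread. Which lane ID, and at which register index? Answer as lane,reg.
r=2→G=2,rhi=0  c=4→T=2,p=0
L=2*4+2=10  i=0*2+0=0

10,0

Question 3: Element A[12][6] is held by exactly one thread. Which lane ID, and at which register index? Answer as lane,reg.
r:12=>grp=4,rB=1  c:6=>tig=3,lo=0
L=4*4+3=19  i=1*2+0=2

19,2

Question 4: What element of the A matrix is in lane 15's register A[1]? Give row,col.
lane 15=>15/4=3, 15 mod 4=3
i=1  r:3+0=>3  c:2·3+1=>7

3,7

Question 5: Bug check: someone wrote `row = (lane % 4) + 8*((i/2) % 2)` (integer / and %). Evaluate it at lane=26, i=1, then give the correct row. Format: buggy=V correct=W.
buggy=2 correct=6

`(lane % 4) + 8*((i/2) % 2)`[26,1]->2
lane 26->26/4=6, 26 mod 4=2
i=1  r:6+0->6  c:2·2+1->5
row: 2 vs 6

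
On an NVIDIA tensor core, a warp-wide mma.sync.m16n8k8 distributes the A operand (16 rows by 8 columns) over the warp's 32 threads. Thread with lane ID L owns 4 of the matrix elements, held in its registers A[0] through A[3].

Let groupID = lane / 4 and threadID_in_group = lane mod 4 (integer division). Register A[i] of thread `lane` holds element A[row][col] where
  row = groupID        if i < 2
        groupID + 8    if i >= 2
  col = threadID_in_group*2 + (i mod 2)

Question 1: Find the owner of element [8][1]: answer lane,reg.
0,3

r=8⇒gr=0,Rb=1  c=1⇒th=0,odd=1
L=0*4+0=0  i=1*2+1=3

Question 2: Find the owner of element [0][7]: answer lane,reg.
r=0->g=0,rb=0  c=7->t=3,b0=1
L=0*4+3=3  i=0*2+1=1

3,1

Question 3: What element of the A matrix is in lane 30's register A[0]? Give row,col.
30: gr=7,th=2
[0] (7+0,2*2+0) = (7,4)

7,4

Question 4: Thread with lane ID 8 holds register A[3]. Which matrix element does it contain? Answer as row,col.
L=8->gid=8>>2=2, tid=8&3=0
[3]->row 2+8=10  col 0·2+1=1

10,1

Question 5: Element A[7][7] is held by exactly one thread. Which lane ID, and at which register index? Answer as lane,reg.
31,1

r=7->g=7,rb=0  c=7->t=3,b0=1
L=7*4+3=31  i=0*2+1=1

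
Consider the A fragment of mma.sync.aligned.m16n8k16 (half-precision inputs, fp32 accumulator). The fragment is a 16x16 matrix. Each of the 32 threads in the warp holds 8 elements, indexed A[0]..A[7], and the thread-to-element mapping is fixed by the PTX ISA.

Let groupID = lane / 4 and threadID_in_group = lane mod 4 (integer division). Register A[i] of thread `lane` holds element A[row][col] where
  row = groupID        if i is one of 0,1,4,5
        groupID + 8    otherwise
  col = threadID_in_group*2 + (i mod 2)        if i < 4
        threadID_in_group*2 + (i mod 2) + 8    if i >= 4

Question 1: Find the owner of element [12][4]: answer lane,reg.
r=12→G=4,rhi=1  c=4→chi=0,T=2,p=0
L=4*4+2=18  i=0*4+1*2+0=2

18,2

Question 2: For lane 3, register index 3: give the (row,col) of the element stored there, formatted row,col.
lane 3⇒3/4=0, 3 mod 4=3
i=3  r:0+8⇒8  c:2·3+1+0⇒7

8,7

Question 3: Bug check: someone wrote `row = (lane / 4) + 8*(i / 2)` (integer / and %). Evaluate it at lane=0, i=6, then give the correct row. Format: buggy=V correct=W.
buggy=24 correct=8

`(lane / 4) + 8*(i / 2)`[0,6]→24
lane 0→0/4=0, 0 mod 4=0
i=6  r:0+8→8  c:2·0+0+8→8
row: 24 vs 8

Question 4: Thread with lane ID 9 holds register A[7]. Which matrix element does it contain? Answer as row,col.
10,11

lane 9⇒9/4=2, 9 mod 4=1
i=7  r:2+8⇒10  c:2·1+1+8⇒11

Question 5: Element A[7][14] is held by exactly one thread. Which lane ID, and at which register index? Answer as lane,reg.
r: 7->gid=7,r8=0  c: 14->c8=1,tid=3,i&1=0
L=7*4+3=31  i=1*4+0*2+0=4

31,4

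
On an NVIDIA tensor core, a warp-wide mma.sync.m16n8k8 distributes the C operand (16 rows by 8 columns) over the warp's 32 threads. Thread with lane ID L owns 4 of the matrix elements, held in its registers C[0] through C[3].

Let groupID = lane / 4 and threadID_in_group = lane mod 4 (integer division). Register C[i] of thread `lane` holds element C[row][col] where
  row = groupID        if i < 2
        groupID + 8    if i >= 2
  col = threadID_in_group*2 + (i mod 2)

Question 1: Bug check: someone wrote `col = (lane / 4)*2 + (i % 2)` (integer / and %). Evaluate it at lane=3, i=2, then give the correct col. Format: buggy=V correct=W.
`(lane / 4)*2 + (i % 2)`[3,2]→0
lane 3: G=0 (3/4), T=3 (3%4)
i=2: r=0+8=8, c=3*2+0=6
col: 0 vs 6

buggy=0 correct=6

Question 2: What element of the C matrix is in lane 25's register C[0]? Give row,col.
L=25⇒gr=25>>2=6, th=25&3=1
[0]⇒row 6+0=6  col 1·2+0=2

6,2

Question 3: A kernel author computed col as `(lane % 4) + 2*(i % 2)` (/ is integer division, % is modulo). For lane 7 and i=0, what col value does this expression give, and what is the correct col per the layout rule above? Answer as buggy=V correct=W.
`(lane % 4) + 2*(i % 2)`[7,0]->3
7: g=1,t=3
[0] (1+0,3*2+0) = (1,6)
col: 3 vs 6

buggy=3 correct=6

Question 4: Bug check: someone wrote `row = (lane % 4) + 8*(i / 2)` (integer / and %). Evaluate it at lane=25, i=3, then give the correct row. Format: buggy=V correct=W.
`(lane % 4) + 8*(i / 2)`[25,3]→9
lane 25→25/4=6, 25 mod 4=1
i=3  r:6+8→14  c:2·1+1→3
row: 9 vs 14

buggy=9 correct=14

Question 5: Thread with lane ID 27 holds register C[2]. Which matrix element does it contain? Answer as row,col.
lane 27: grp=6 (27/4), tig=3 (27%4)
i=2: r=6+8=14, c=3*2+0=6

14,6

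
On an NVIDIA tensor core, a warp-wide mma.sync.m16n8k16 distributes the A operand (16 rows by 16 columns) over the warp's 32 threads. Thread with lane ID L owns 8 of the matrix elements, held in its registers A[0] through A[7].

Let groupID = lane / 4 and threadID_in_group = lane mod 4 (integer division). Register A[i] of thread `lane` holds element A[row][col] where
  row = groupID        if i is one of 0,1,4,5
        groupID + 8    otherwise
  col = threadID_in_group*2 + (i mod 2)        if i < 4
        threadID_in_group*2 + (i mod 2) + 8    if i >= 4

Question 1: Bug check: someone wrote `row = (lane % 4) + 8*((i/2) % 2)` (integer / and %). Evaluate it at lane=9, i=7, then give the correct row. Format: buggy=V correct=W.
buggy=9 correct=10

`(lane % 4) + 8*((i/2) % 2)`[9,7]=>9
9: grp=2,tig=1
[7] (2+8,1*2+1+8) = (10,11)
row: 9 vs 10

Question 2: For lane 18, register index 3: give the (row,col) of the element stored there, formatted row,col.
lane 18: grp=4 (18/4), tig=2 (18%4)
i=3: r=4+8=12, c=2*2+1+0=5

12,5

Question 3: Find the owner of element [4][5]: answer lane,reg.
18,1

r:4=>grp=4,rB=0  c:5=>cB=0,tig=2,lo=1
L=4*4+2=18  i=0*4+0*2+1=1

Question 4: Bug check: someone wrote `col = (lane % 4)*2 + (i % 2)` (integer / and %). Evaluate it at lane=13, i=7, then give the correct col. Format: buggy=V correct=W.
buggy=3 correct=11

`(lane % 4)*2 + (i % 2)`[13,7]→3
lane 13: G=3 (13/4), T=1 (13%4)
i=7: r=3+8=11, c=1*2+1+8=11
col: 3 vs 11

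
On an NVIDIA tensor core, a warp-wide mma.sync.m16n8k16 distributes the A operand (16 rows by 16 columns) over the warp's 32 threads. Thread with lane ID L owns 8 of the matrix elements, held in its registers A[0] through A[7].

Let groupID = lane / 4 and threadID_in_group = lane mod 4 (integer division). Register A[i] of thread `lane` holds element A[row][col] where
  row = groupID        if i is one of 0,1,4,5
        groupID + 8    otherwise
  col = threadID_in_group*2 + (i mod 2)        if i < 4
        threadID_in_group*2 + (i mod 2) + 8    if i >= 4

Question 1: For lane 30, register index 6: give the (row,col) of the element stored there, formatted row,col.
15,12

lane 30: grp=7 (30/4), tig=2 (30%4)
i=6: r=7+8=15, c=2*2+0+8=12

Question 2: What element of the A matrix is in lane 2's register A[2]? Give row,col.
8,4

lane 2: gid=0 (2/4), tid=2 (2%4)
i=2: r=0+8=8, c=2*2+0+0=4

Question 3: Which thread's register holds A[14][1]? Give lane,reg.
r:14=>grp=6,rB=1  c:1=>cB=0,tig=0,lo=1
L=6*4+0=24  i=0*4+1*2+1=3

24,3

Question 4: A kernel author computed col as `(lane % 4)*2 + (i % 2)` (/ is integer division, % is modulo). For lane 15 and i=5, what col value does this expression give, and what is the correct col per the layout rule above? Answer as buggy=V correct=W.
buggy=7 correct=15

`(lane % 4)*2 + (i % 2)`[15,5]→7
L=15→G=15>>2=3, T=15&3=3
[5]→row 3+0=3  col 3·2+1+8=15
col: 7 vs 15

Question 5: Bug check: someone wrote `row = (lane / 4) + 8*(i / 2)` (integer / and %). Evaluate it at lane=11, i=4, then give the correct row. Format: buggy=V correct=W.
buggy=18 correct=2

`(lane / 4) + 8*(i / 2)`[11,4]→18
L=11→G=11>>2=2, T=11&3=3
[4]→row 2+0=2  col 3·2+0+8=14
row: 18 vs 2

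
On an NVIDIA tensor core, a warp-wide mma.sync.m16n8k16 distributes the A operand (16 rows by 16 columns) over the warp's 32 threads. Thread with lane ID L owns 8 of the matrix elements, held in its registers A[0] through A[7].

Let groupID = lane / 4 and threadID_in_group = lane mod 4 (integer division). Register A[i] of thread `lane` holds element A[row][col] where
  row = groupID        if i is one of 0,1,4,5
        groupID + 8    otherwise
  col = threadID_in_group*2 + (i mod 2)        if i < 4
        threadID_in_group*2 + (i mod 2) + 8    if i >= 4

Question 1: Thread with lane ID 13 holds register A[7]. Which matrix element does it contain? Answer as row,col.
13: gr=3,th=1
[7] (3+8,1*2+1+8) = (11,11)

11,11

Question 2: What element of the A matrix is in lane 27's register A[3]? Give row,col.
14,7

lane 27=>27/4=6, 27 mod 4=3
i=3  r:6+8=>14  c:2·3+1+0=>7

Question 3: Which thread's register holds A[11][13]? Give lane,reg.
r=11→G=3,rhi=1  c=13→chi=1,T=2,p=1
L=3*4+2=14  i=1*4+1*2+1=7

14,7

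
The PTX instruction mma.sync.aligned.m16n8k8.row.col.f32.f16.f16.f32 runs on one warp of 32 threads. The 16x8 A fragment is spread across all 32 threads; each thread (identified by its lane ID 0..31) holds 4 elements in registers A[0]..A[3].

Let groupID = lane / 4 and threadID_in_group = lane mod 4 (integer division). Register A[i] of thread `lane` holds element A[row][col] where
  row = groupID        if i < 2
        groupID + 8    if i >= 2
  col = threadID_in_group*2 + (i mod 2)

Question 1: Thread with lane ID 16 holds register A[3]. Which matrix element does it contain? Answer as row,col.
12,1

L=16->gid=16>>2=4, tid=16&3=0
[3]->row 4+8=12  col 0·2+1=1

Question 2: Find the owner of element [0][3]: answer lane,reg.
r=0->g=0,rb=0  c=3->t=1,b0=1
L=0*4+1=1  i=0*2+1=1

1,1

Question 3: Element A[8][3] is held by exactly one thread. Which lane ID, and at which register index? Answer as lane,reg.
r: 8->gid=0,r8=1  c: 3->tid=1,i&1=1
L=0*4+1=1  i=1*2+1=3

1,3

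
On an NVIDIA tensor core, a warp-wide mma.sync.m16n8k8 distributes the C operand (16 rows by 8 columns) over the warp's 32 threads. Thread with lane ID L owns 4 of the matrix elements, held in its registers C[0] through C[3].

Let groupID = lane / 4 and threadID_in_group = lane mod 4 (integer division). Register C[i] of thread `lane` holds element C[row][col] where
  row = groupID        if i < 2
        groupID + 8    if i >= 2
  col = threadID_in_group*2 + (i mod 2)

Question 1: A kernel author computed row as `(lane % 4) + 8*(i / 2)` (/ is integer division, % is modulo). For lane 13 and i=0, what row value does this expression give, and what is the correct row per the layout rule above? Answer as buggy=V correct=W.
buggy=1 correct=3

`(lane % 4) + 8*(i / 2)`[13,0]=>1
13: grp=3,tig=1
[0] (3+0,1*2+0) = (3,2)
row: 1 vs 3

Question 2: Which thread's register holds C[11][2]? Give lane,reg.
r=11→G=3,rhi=1  c=2→T=1,p=0
L=3*4+1=13  i=1*2+0=2

13,2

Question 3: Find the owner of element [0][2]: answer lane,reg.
r: 0->gid=0,r8=0  c: 2->tid=1,i&1=0
L=0*4+1=1  i=0*2+0=0

1,0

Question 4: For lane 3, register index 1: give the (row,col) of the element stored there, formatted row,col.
0,7

lane 3: g=0 (3/4), t=3 (3%4)
i=1: r=0+0=0, c=3*2+1=7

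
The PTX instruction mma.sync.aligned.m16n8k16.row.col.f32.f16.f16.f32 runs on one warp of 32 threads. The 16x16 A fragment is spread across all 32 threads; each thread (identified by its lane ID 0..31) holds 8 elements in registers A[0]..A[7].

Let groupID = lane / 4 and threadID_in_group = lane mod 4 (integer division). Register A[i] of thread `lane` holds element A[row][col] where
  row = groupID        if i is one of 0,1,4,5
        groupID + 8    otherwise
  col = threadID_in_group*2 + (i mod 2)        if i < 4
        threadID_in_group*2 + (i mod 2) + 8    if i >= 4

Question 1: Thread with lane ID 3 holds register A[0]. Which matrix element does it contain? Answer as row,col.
lane 3->3/4=0, 3 mod 4=3
i=0  r:0+0->0  c:2·3+0+0->6

0,6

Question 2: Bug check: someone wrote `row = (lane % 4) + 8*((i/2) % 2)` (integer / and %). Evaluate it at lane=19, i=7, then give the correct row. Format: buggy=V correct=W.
`(lane % 4) + 8*((i/2) % 2)`[19,7]⇒11
19: gr=4,th=3
[7] (4+8,3*2+1+8) = (12,15)
row: 11 vs 12

buggy=11 correct=12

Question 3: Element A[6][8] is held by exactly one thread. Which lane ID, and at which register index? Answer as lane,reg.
r=6⇒gr=6,Rb=0  c=8⇒Cb=1,th=0,odd=0
L=6*4+0=24  i=1*4+0*2+0=4

24,4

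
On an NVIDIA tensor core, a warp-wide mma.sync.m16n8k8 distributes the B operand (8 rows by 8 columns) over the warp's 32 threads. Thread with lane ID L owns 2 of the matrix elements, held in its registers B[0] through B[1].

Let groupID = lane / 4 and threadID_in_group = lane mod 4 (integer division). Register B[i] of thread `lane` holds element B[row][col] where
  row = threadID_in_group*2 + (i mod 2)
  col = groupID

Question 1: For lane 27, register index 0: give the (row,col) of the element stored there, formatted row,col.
L=27⇒gr=27>>2=6, th=27&3=3
[0]⇒row 3·2+0=6  col gr=6

6,6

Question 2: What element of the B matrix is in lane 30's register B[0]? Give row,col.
4,7

lane 30: g=7 (30/4), t=2 (30%4)
i=0: r=2*2+0=4, c=g=7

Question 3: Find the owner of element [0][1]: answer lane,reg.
c: 1->gid=1  r: 0->tid=0,i&1=0
L=1*4+0=4  i=0=0

4,0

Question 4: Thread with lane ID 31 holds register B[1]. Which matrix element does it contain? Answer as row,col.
lane 31: gr=7 (31/4), th=3 (31%4)
i=1: r=3*2+1=7, c=gr=7

7,7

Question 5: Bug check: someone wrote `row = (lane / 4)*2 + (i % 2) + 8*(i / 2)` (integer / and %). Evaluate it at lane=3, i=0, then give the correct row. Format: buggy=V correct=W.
`(lane / 4)*2 + (i % 2) + 8*(i / 2)`[3,0]→0
3: G=0,T=3
[0] (3*2+0,0) = (6,0)
row: 0 vs 6

buggy=0 correct=6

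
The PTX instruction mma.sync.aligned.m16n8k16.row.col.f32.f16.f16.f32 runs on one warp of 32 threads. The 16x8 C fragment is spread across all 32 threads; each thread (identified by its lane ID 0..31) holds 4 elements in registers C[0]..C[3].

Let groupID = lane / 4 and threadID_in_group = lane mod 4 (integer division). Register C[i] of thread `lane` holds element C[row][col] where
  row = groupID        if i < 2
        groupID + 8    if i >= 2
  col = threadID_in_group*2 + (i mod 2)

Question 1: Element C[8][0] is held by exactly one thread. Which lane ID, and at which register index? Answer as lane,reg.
r=8→G=0,rhi=1  c=0→T=0,p=0
L=0*4+0=0  i=1*2+0=2

0,2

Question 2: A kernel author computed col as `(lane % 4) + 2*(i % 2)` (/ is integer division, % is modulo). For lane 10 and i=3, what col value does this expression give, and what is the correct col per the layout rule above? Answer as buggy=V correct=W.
buggy=4 correct=5

`(lane % 4) + 2*(i % 2)`[10,3]->4
10: gid=2,tid=2
[3] (2+8,2*2+1) = (10,5)
col: 4 vs 5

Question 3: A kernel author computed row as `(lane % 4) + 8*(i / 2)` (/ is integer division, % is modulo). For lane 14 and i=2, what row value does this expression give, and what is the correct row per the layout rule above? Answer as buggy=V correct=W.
buggy=10 correct=11

`(lane % 4) + 8*(i / 2)`[14,2]->10
14: g=3,t=2
[2] (3+8,2*2+0) = (11,4)
row: 10 vs 11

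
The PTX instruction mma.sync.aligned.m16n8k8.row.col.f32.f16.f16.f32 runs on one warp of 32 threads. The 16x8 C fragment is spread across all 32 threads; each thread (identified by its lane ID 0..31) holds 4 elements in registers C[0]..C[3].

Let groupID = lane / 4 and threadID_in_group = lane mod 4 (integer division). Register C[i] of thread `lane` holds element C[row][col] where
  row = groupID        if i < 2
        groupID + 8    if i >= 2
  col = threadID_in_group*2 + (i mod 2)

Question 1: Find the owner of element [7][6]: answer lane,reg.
31,0

r=7→G=7,rhi=0  c=6→T=3,p=0
L=7*4+3=31  i=0*2+0=0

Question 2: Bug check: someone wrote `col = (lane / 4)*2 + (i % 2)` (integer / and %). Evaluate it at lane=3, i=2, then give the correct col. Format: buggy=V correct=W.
`(lane / 4)*2 + (i % 2)`[3,2]->0
lane 3->3/4=0, 3 mod 4=3
i=2  r:0+8->8  c:2·3+0->6
col: 0 vs 6

buggy=0 correct=6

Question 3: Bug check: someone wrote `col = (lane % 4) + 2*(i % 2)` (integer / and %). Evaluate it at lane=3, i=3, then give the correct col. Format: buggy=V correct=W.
buggy=5 correct=7

`(lane % 4) + 2*(i % 2)`[3,3]->5
L=3->g=3>>2=0, t=3&3=3
[3]->row 0+8=8  col 3·2+1=7
col: 5 vs 7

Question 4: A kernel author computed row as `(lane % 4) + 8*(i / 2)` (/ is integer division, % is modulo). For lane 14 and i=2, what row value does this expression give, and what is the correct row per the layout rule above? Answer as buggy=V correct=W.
buggy=10 correct=11

`(lane % 4) + 8*(i / 2)`[14,2]=>10
L=14=>grp=14>>2=3, tig=14&3=2
[2]=>row 3+8=11  col 2·2+0=4
row: 10 vs 11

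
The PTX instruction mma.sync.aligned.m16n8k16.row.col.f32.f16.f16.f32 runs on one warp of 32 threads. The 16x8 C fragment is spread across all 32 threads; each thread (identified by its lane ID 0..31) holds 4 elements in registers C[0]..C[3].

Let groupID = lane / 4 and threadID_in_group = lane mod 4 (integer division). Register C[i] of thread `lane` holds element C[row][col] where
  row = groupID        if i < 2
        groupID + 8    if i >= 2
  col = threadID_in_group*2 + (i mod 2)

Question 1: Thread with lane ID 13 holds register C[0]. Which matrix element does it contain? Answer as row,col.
lane 13: gid=3 (13/4), tid=1 (13%4)
i=0: r=3+0=3, c=1*2+0=2

3,2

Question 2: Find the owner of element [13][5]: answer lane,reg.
22,3

r: 13->gid=5,r8=1  c: 5->tid=2,i&1=1
L=5*4+2=22  i=1*2+1=3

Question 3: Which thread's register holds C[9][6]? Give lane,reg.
7,2

r:9=>grp=1,rB=1  c:6=>tig=3,lo=0
L=1*4+3=7  i=1*2+0=2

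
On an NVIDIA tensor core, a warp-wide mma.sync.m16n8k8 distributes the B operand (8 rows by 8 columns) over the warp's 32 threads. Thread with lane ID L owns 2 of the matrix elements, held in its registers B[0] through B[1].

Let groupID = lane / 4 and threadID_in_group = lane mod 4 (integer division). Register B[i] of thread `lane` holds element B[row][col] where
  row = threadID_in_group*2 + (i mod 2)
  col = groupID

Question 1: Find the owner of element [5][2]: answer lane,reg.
c=2->g=2  r=5->t=2,b0=1
L=2*4+2=10  i=1=1

10,1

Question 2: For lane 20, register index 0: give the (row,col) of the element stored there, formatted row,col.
L=20->gid=20>>2=5, tid=20&3=0
[0]->row 0·2+0=0  col gid=5

0,5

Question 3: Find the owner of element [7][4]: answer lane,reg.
c: 4->gid=4  r: 7->tid=3,i&1=1
L=4*4+3=19  i=1=1

19,1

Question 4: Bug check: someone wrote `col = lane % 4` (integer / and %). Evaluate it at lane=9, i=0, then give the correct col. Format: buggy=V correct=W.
`lane % 4`[9,0]⇒1
lane 9: gr=2 (9/4), th=1 (9%4)
i=0: r=1*2+0=2, c=gr=2
col: 1 vs 2

buggy=1 correct=2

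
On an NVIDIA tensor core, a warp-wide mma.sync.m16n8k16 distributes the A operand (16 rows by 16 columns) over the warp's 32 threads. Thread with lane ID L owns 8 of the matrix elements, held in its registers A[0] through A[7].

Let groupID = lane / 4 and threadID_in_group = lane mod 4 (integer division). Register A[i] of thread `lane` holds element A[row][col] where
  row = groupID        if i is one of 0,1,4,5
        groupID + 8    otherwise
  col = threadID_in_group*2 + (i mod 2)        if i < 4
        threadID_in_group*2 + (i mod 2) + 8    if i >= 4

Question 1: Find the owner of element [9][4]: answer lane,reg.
6,2

r: 9->gid=1,r8=1  c: 4->c8=0,tid=2,i&1=0
L=1*4+2=6  i=0*4+1*2+0=2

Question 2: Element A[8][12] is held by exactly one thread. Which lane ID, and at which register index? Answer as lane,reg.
r: 8->gid=0,r8=1  c: 12->c8=1,tid=2,i&1=0
L=0*4+2=2  i=1*4+1*2+0=6

2,6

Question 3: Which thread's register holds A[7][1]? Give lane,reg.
28,1

r=7⇒gr=7,Rb=0  c=1⇒Cb=0,th=0,odd=1
L=7*4+0=28  i=0*4+0*2+1=1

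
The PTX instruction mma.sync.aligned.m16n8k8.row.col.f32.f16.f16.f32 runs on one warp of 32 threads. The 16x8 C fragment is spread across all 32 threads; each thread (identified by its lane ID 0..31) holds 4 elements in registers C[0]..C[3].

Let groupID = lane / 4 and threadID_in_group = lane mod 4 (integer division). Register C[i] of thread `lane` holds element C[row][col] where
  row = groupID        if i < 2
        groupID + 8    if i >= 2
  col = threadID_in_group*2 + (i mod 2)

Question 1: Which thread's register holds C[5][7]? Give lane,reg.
23,1

r=5->g=5,rb=0  c=7->t=3,b0=1
L=5*4+3=23  i=0*2+1=1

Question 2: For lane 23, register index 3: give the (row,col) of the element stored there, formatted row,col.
lane 23: gid=5 (23/4), tid=3 (23%4)
i=3: r=5+8=13, c=3*2+1=7

13,7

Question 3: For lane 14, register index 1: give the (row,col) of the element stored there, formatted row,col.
3,5

L=14⇒gr=14>>2=3, th=14&3=2
[1]⇒row 3+0=3  col 2·2+1=5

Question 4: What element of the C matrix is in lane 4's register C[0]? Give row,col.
1,0

lane 4: grp=1 (4/4), tig=0 (4%4)
i=0: r=1+0=1, c=0*2+0=0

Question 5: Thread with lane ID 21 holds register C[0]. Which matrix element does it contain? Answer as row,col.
5,2

lane 21: g=5 (21/4), t=1 (21%4)
i=0: r=5+0=5, c=1*2+0=2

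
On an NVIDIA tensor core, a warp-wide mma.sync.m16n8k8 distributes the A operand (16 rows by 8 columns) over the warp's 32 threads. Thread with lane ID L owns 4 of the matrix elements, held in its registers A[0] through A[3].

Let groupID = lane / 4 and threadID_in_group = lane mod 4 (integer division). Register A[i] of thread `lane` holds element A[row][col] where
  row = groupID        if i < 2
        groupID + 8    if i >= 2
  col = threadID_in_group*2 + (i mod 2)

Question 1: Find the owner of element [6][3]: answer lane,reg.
r=6→G=6,rhi=0  c=3→T=1,p=1
L=6*4+1=25  i=0*2+1=1

25,1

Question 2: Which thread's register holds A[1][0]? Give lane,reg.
4,0

r:1=>grp=1,rB=0  c:0=>tig=0,lo=0
L=1*4+0=4  i=0*2+0=0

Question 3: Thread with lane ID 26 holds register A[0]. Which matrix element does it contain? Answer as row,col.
lane 26→26/4=6, 26 mod 4=2
i=0  r:6+0→6  c:2·2+0→4

6,4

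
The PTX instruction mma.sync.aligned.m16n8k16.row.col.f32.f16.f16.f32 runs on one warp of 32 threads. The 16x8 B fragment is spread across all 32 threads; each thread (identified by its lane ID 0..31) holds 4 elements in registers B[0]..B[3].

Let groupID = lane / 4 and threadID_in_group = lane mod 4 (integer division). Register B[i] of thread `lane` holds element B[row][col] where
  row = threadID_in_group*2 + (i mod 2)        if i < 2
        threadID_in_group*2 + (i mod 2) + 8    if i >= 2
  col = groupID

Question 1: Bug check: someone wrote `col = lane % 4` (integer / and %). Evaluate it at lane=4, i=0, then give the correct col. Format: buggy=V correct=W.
buggy=0 correct=1

`lane % 4`[4,0]→0
lane 4: G=1 (4/4), T=0 (4%4)
i=0: r=0*2+0+0=0, c=G=1
col: 0 vs 1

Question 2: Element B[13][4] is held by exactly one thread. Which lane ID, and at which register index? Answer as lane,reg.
c=4->g=4  r=13->rb=1,t=2,b0=1
L=4*4+2=18  i=1*2+1=3

18,3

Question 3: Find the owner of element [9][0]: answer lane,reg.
0,3

c=0→G=0  r=9→rhi=1,T=0,p=1
L=0*4+0=0  i=1*2+1=3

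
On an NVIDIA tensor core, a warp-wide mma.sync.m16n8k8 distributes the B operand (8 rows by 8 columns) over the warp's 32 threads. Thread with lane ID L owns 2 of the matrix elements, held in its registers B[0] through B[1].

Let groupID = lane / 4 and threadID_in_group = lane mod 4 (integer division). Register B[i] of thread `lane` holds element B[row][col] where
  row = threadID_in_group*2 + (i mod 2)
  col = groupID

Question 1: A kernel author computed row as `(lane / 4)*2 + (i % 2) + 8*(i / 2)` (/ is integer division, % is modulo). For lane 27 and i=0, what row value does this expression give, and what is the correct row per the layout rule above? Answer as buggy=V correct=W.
`(lane / 4)*2 + (i % 2) + 8*(i / 2)`[27,0]->12
27: gid=6,tid=3
[0] (3*2+0,6) = (6,6)
row: 12 vs 6

buggy=12 correct=6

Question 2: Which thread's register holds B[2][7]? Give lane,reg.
c=7→G=7  r=2→T=1,p=0
L=7*4+1=29  i=0=0

29,0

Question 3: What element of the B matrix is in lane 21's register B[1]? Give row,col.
3,5

21: G=5,T=1
[1] (1*2+1,5) = (3,5)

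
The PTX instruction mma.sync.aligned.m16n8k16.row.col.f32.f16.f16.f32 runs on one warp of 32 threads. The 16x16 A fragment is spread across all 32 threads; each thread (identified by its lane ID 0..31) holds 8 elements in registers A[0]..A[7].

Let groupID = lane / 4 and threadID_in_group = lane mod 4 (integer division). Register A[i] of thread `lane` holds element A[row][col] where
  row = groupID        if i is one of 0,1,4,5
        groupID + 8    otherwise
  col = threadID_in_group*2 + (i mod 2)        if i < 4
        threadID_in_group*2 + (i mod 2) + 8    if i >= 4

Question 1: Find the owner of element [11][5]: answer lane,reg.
14,3

r: 11->gid=3,r8=1  c: 5->c8=0,tid=2,i&1=1
L=3*4+2=14  i=0*4+1*2+1=3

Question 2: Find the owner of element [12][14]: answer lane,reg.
19,6

r:12=>grp=4,rB=1  c:14=>cB=1,tig=3,lo=0
L=4*4+3=19  i=1*4+1*2+0=6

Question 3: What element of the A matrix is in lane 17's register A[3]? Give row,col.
12,3

L=17→G=17>>2=4, T=17&3=1
[3]→row 4+8=12  col 1·2+1+0=3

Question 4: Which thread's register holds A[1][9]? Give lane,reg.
4,5

r=1→G=1,rhi=0  c=9→chi=1,T=0,p=1
L=1*4+0=4  i=1*4+0*2+1=5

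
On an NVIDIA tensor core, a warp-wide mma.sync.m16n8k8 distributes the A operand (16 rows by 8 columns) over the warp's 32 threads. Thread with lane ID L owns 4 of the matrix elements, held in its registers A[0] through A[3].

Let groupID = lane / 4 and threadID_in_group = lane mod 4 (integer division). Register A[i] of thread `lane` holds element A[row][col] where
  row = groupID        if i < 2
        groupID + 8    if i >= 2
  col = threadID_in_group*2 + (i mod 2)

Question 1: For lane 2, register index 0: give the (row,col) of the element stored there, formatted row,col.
L=2⇒gr=2>>2=0, th=2&3=2
[0]⇒row 0+0=0  col 2·2+0=4

0,4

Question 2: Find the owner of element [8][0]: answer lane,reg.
0,2

r=8⇒gr=0,Rb=1  c=0⇒th=0,odd=0
L=0*4+0=0  i=1*2+0=2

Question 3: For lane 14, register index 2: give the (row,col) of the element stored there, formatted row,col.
11,4

L=14->gid=14>>2=3, tid=14&3=2
[2]->row 3+8=11  col 2·2+0=4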